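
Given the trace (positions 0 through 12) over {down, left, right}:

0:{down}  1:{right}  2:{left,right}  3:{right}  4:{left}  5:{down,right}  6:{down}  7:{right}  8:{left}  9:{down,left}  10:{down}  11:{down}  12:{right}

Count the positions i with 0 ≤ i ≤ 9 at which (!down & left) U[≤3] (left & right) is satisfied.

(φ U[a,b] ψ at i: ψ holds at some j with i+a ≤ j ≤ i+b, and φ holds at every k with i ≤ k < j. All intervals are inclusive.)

1

Evaluate at each i in [0,9]:
  i=0: ✗ (lhs fails at k=0 before rhs at j=2)
  i=1: ✗ (lhs fails at k=1 before rhs at j=2)
  i=2: ✓ (rhs at j=2)
  i=3: ✗ (no rhs in [3,6])
  i=4: ✗ (no rhs in [4,7])
  i=5: ✗ (no rhs in [5,8])
  i=6: ✗ (no rhs in [6,9])
  i=7: ✗ (no rhs in [7,10])
  i=8: ✗ (no rhs in [8,11])
  i=9: ✗ (no rhs in [9,12])
Positions where it holds: {2} → 1.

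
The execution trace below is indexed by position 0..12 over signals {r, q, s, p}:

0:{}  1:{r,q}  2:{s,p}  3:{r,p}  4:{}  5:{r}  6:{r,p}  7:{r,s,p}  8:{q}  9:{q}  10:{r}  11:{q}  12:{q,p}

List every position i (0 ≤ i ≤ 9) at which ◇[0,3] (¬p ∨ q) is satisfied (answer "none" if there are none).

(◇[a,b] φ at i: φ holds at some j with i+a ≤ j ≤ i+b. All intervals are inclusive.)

0, 1, 2, 3, 4, 5, 6, 7, 8, 9

Evaluate at each i in [0,9]:
  i=0: ✓ (witness j=0)
  i=1: ✓ (witness j=1)
  i=2: ✓ (witness j=4)
  i=3: ✓ (witness j=4)
  i=4: ✓ (witness j=4)
  i=5: ✓ (witness j=5)
  i=6: ✓ (witness j=8)
  i=7: ✓ (witness j=8)
  i=8: ✓ (witness j=8)
  i=9: ✓ (witness j=9)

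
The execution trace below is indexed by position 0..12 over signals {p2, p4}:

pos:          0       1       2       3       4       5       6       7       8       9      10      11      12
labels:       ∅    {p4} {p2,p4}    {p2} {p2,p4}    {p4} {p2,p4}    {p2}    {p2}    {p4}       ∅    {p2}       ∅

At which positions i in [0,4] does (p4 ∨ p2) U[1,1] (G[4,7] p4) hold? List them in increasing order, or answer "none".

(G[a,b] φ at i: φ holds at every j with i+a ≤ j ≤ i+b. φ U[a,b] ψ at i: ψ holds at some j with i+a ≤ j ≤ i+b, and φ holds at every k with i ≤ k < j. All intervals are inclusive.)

none

Evaluate at each i in [0,4]:
  i=0: ✗ (no rhs in [1,1])
  i=1: ✗ (no rhs in [2,2])
  i=2: ✗ (no rhs in [3,3])
  i=3: ✗ (no rhs in [4,4])
  i=4: ✗ (no rhs in [5,5])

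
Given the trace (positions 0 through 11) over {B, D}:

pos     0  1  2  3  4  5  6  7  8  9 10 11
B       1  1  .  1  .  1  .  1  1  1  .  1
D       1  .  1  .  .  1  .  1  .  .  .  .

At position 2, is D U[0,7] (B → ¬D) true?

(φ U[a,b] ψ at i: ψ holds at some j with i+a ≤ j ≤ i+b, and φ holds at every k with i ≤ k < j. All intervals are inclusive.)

Need some j in [2,9] with (B → ¬D), and D at every k in [2,j-1].
  j=2: (B → ¬D) holds; no prefix to check → satisfied.

Holds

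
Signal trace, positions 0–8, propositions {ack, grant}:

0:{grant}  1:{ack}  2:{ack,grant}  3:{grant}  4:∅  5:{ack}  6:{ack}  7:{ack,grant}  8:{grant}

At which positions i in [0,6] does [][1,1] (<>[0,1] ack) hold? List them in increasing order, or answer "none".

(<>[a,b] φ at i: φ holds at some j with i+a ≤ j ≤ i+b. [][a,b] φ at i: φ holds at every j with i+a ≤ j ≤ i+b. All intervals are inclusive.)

Evaluate at each i in [0,6]:
  i=0: ✓ (all of [1,1])
  i=1: ✓ (all of [2,2])
  i=2: ✗ (fails at j=3)
  i=3: ✓ (all of [4,4])
  i=4: ✓ (all of [5,5])
  i=5: ✓ (all of [6,6])
  i=6: ✓ (all of [7,7])

0, 1, 3, 4, 5, 6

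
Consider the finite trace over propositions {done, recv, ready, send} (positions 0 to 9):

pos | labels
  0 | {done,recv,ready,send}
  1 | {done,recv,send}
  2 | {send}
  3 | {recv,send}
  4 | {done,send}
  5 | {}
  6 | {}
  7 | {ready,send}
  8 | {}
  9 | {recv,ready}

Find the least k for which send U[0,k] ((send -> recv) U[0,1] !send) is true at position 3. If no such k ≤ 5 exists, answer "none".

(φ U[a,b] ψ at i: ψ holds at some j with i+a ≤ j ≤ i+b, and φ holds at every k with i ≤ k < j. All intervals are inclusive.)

2

Need earliest j ≥ 3 with ((send -> recv) U[0,1] !send), and send at every k in [3,j-1].
  j=3: rhs fails.
  j=4: rhs fails.
  j=5: rhs holds; lhs holds on [3,4]. k = 2.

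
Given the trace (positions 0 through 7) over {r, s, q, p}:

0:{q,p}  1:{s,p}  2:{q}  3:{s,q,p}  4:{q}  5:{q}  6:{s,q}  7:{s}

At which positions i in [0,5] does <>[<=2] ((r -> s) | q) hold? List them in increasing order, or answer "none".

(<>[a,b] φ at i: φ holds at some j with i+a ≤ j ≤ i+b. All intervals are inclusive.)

Evaluate at each i in [0,5]:
  i=0: ✓ (witness j=0)
  i=1: ✓ (witness j=1)
  i=2: ✓ (witness j=2)
  i=3: ✓ (witness j=3)
  i=4: ✓ (witness j=4)
  i=5: ✓ (witness j=5)

0, 1, 2, 3, 4, 5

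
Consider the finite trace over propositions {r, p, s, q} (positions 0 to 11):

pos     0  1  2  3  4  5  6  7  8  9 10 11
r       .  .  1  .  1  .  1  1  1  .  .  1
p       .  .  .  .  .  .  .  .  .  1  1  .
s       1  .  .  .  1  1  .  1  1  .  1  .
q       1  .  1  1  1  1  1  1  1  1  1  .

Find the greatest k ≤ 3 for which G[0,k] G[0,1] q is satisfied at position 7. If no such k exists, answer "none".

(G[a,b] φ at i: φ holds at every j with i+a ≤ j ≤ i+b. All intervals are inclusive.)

2

G[0,1] q must hold from j=7 onward; find where it first fails.
  j=7: holds
  j=8: holds
  j=9: holds
  j=10: fails
Holds on [7,9], so largest k = 2.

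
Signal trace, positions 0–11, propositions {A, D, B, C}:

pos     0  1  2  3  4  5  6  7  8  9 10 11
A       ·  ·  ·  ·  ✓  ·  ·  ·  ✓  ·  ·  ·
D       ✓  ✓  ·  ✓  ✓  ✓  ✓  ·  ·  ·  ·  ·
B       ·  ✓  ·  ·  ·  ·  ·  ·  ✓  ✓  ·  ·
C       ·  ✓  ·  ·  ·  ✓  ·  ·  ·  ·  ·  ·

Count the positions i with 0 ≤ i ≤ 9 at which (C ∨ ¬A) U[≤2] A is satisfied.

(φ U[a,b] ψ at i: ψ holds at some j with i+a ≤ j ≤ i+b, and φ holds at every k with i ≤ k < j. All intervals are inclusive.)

Evaluate at each i in [0,9]:
  i=0: ✗ (no rhs in [0,2])
  i=1: ✗ (no rhs in [1,3])
  i=2: ✓ (rhs at j=4; lhs holds on [2,3])
  i=3: ✓ (rhs at j=4; lhs holds on [3,3])
  i=4: ✓ (rhs at j=4)
  i=5: ✗ (no rhs in [5,7])
  i=6: ✓ (rhs at j=8; lhs holds on [6,7])
  i=7: ✓ (rhs at j=8; lhs holds on [7,7])
  i=8: ✓ (rhs at j=8)
  i=9: ✗ (no rhs in [9,11])
Positions where it holds: {2, 3, 4, 6, 7, 8} → 6.

6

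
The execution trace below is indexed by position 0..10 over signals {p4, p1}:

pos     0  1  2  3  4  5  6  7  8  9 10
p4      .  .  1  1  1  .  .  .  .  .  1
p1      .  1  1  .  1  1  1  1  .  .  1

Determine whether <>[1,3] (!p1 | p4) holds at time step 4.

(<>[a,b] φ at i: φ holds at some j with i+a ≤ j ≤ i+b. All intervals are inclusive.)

Check (!p1 | p4) at each j in [5,7]:
  j=5: false
  j=6: false
  j=7: false
No position in the window satisfies it → formula fails.

False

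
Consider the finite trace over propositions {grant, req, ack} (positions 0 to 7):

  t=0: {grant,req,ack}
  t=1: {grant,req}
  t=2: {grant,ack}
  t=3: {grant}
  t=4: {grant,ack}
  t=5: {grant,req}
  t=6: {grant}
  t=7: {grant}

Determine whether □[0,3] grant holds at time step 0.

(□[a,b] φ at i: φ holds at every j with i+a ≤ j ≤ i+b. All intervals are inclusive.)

Check grant at every j in [0,3]:
  j=0: true
  j=1: true
  j=2: true
  j=3: true
All positions satisfy it → formula holds.

Holds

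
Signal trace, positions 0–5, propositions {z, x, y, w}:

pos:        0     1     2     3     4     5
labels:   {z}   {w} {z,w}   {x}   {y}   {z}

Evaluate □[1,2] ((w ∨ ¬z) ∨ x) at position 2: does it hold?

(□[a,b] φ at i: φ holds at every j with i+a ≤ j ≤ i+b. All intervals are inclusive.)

Check ((w ∨ ¬z) ∨ x) at every j in [3,4]:
  j=3: true
  j=4: true
All positions satisfy it → formula holds.

Holds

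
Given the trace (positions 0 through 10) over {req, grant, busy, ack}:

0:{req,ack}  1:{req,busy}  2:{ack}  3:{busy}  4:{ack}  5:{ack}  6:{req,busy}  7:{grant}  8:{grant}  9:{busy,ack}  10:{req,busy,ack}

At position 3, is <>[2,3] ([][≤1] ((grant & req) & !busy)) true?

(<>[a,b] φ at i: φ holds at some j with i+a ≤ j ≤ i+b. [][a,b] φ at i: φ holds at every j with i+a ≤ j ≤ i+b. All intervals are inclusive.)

Check [][≤1] ((grant & req) & !busy) at each j in [5,6]:
  j=5: fails at 5
  j=6: fails at 6
No position in the window satisfies it → formula fails.

Does not hold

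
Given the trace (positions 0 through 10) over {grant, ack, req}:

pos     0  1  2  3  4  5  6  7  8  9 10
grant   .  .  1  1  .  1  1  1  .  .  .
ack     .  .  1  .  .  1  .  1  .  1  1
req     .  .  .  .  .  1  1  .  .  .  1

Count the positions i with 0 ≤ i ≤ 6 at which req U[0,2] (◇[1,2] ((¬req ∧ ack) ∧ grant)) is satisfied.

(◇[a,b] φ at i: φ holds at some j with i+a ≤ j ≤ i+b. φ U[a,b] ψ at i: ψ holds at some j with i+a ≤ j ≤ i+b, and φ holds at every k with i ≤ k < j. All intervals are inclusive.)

4

Evaluate at each i in [0,6]:
  i=0: ✓ (rhs at j=0)
  i=1: ✓ (rhs at j=1)
  i=2: ✗ (no rhs in [2,4])
  i=3: ✗ (lhs fails at k=3 before rhs at j=5)
  i=4: ✗ (lhs fails at k=4 before rhs at j=5)
  i=5: ✓ (rhs at j=5)
  i=6: ✓ (rhs at j=6)
Positions where it holds: {0, 1, 5, 6} → 4.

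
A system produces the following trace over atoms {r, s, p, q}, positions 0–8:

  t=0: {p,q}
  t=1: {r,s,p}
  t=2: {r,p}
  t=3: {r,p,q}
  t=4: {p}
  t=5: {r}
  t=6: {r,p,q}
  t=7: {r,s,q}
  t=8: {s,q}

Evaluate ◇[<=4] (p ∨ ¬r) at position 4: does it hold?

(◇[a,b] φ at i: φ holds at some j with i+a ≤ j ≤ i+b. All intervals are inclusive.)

Yes

Check (p ∨ ¬r) at each j in [4,8]:
  j=4: true
  j=5: false
  j=6: true
  j=7: false
  j=8: true
Found at j=4 → formula holds.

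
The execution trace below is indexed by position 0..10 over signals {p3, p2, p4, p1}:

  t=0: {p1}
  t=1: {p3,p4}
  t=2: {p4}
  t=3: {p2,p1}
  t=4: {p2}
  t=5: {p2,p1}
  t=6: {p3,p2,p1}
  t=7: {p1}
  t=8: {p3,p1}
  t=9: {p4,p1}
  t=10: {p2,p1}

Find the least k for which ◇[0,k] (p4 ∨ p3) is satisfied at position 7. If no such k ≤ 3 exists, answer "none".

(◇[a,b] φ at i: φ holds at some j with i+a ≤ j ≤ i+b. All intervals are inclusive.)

1

Scan j = 7,8,… for (p4 ∨ p3):
  j=7: fails
  j=8: holds
First hit at j=8, so smallest k = 8-7 = 1.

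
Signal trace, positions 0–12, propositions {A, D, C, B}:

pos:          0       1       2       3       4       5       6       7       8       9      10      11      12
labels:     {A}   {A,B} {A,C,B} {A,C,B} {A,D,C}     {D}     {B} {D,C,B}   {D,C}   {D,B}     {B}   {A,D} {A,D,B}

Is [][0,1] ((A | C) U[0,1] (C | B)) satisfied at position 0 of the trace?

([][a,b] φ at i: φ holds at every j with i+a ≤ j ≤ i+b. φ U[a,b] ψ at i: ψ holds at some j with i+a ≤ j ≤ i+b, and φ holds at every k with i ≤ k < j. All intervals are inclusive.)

Check ((A | C) U[0,1] (C | B)) at every j in [0,1]:
  j=0: holds
  j=1: holds
All positions satisfy it → formula holds.

Yes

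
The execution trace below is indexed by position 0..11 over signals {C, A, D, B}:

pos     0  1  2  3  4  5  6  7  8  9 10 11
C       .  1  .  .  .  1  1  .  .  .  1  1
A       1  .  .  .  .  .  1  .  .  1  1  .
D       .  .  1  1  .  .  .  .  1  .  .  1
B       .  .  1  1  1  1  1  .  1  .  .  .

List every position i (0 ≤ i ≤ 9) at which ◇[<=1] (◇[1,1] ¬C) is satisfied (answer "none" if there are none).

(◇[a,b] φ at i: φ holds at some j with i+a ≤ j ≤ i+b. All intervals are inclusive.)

0, 1, 2, 3, 5, 6, 7, 8

Evaluate at each i in [0,9]:
  i=0: ✓ (witness j=1)
  i=1: ✓ (witness j=1)
  i=2: ✓ (witness j=2)
  i=3: ✓ (witness j=3)
  i=4: ✗ (none in [4,5])
  i=5: ✓ (witness j=6)
  i=6: ✓ (witness j=6)
  i=7: ✓ (witness j=7)
  i=8: ✓ (witness j=8)
  i=9: ✗ (none in [9,10])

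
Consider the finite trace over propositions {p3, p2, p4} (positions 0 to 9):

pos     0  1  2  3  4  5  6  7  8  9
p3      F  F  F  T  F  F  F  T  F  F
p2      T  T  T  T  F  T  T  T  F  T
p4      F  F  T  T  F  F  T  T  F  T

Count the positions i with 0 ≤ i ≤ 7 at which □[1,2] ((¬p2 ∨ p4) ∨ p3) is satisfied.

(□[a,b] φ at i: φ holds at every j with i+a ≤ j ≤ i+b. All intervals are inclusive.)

5

Evaluate at each i in [0,7]:
  i=0: ✗ (fails at j=1)
  i=1: ✓ (all of [2,3])
  i=2: ✓ (all of [3,4])
  i=3: ✗ (fails at j=5)
  i=4: ✗ (fails at j=5)
  i=5: ✓ (all of [6,7])
  i=6: ✓ (all of [7,8])
  i=7: ✓ (all of [8,9])
Positions where it holds: {1, 2, 5, 6, 7} → 5.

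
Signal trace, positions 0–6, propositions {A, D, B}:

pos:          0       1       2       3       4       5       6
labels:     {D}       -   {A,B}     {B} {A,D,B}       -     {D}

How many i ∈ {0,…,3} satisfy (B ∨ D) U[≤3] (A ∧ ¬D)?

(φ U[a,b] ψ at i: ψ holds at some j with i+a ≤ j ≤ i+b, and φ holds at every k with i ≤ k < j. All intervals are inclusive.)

Evaluate at each i in [0,3]:
  i=0: ✗ (lhs fails at k=1 before rhs at j=2)
  i=1: ✗ (lhs fails at k=1 before rhs at j=2)
  i=2: ✓ (rhs at j=2)
  i=3: ✗ (no rhs in [3,6])
Positions where it holds: {2} → 1.

1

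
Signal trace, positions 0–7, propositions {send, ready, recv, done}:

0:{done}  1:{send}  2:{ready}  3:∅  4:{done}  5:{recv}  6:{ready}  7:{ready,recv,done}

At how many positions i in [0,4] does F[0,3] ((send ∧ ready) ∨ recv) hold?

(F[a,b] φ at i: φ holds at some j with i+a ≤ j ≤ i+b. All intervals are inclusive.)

3

Evaluate at each i in [0,4]:
  i=0: ✗ (none in [0,3])
  i=1: ✗ (none in [1,4])
  i=2: ✓ (witness j=5)
  i=3: ✓ (witness j=5)
  i=4: ✓ (witness j=5)
Positions where it holds: {2, 3, 4} → 3.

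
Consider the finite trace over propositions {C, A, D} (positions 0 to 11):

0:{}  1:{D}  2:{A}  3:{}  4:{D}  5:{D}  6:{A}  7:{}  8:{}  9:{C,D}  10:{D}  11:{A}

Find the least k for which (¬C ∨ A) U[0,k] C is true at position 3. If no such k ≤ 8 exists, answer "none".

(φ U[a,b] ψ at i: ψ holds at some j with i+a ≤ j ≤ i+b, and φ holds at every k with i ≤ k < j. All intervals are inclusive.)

6

Need earliest j ≥ 3 with C, and (¬C ∨ A) at every k in [3,j-1].
  j=3: rhs fails.
  j=4: rhs fails.
  j=5: rhs fails.
  j=6: rhs fails.
  j=7: rhs fails.
  j=8: rhs fails.
  j=9: rhs holds; lhs holds on [3,8]. k = 6.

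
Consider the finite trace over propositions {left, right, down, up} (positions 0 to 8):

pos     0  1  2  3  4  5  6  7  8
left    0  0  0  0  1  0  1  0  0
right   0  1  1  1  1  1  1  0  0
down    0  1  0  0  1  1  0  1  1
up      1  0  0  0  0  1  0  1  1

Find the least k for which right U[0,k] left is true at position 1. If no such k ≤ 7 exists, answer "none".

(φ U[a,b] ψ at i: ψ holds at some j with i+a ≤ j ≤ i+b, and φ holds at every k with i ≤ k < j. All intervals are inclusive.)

3

Need earliest j ≥ 1 with left, and right at every k in [1,j-1].
  j=1: rhs fails.
  j=2: rhs fails.
  j=3: rhs fails.
  j=4: rhs holds; lhs holds on [1,3]. k = 3.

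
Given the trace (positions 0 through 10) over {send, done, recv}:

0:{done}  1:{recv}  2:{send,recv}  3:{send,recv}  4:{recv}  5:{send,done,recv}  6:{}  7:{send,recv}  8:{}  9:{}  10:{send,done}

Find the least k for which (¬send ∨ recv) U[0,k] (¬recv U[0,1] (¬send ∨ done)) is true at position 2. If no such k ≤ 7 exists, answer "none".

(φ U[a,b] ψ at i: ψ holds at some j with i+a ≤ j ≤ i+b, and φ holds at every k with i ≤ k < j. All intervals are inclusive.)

2

Need earliest j ≥ 2 with (¬recv U[0,1] (¬send ∨ done)), and (¬send ∨ recv) at every k in [2,j-1].
  j=2: rhs fails.
  j=3: rhs fails.
  j=4: rhs holds; lhs holds on [2,3]. k = 2.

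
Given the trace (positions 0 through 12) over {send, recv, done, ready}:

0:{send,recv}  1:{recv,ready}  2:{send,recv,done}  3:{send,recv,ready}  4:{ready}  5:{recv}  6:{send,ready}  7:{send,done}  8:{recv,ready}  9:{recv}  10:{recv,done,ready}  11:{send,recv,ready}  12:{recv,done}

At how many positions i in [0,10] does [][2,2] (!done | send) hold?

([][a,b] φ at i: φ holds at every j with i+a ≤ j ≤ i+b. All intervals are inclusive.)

Evaluate at each i in [0,10]:
  i=0: ✓ (all of [2,2])
  i=1: ✓ (all of [3,3])
  i=2: ✓ (all of [4,4])
  i=3: ✓ (all of [5,5])
  i=4: ✓ (all of [6,6])
  i=5: ✓ (all of [7,7])
  i=6: ✓ (all of [8,8])
  i=7: ✓ (all of [9,9])
  i=8: ✗ (fails at j=10)
  i=9: ✓ (all of [11,11])
  i=10: ✗ (fails at j=12)
Positions where it holds: {0, 1, 2, 3, 4, 5, 6, 7, 9} → 9.

9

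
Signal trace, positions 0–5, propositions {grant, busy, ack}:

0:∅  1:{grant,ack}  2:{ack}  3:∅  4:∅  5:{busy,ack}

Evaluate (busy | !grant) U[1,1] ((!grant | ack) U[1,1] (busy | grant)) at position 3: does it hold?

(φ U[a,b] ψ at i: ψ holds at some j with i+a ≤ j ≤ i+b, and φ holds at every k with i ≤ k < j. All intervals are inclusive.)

Need some j in [4,4] with ((!grant | ack) U[1,1] (busy | grant)), and (busy | !grant) at every k in [3,j-1].
  j=4: ((!grant | ack) U[1,1] (busy | grant)) holds; (busy | !grant) holds at every k in [3,3] → satisfied.

Yes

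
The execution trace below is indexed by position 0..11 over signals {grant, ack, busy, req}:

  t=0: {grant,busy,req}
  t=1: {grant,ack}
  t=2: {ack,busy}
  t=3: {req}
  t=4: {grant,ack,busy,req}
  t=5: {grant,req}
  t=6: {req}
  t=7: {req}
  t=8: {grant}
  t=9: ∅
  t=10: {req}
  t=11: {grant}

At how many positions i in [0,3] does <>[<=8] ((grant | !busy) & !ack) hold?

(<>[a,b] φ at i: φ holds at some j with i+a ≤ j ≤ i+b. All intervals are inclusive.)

Evaluate at each i in [0,3]:
  i=0: ✓ (witness j=0)
  i=1: ✓ (witness j=3)
  i=2: ✓ (witness j=3)
  i=3: ✓ (witness j=3)
Positions where it holds: {0, 1, 2, 3} → 4.

4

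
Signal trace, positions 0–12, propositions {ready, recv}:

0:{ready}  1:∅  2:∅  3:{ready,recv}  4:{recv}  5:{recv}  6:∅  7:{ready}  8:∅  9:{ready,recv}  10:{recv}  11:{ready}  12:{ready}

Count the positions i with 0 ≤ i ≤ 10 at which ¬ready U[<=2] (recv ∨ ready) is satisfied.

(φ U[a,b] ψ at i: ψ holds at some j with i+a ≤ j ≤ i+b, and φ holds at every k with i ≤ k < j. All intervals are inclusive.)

11

Evaluate at each i in [0,10]:
  i=0: ✓ (rhs at j=0)
  i=1: ✓ (rhs at j=3; lhs holds on [1,2])
  i=2: ✓ (rhs at j=3; lhs holds on [2,2])
  i=3: ✓ (rhs at j=3)
  i=4: ✓ (rhs at j=4)
  i=5: ✓ (rhs at j=5)
  i=6: ✓ (rhs at j=7; lhs holds on [6,6])
  i=7: ✓ (rhs at j=7)
  i=8: ✓ (rhs at j=9; lhs holds on [8,8])
  i=9: ✓ (rhs at j=9)
  i=10: ✓ (rhs at j=10)
Positions where it holds: {0, 1, 2, 3, 4, 5, 6, 7, 8, 9, 10} → 11.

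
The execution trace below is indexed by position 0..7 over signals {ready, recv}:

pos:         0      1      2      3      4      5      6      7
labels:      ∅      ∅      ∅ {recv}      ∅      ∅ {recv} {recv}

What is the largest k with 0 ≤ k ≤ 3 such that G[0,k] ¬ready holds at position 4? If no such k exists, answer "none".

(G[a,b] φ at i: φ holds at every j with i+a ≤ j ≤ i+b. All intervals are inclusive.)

¬ready must hold from j=4 onward; find where it first fails.
  j=4: holds
  j=5: holds
  j=6: holds
  j=7: holds
Holds through j=7; largest k = 3.

3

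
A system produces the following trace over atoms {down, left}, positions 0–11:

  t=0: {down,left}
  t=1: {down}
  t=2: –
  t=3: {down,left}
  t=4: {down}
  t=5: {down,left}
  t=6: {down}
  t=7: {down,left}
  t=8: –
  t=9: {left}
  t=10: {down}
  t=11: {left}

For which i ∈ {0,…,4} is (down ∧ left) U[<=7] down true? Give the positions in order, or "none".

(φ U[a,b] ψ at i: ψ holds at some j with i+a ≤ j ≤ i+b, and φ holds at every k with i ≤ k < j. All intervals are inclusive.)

Evaluate at each i in [0,4]:
  i=0: ✓ (rhs at j=0)
  i=1: ✓ (rhs at j=1)
  i=2: ✗ (lhs fails at k=2 before rhs at j=3)
  i=3: ✓ (rhs at j=3)
  i=4: ✓ (rhs at j=4)

0, 1, 3, 4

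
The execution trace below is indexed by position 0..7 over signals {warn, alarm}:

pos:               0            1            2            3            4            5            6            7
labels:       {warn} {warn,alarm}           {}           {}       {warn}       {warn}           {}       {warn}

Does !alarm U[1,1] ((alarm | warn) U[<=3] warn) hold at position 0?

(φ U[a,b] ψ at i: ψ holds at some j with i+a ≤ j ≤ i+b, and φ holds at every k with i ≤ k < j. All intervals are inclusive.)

Yes

Need some j in [1,1] with ((alarm | warn) U[<=3] warn), and !alarm at every k in [0,j-1].
  j=1: ((alarm | warn) U[<=3] warn) holds; !alarm holds at every k in [0,0] → satisfied.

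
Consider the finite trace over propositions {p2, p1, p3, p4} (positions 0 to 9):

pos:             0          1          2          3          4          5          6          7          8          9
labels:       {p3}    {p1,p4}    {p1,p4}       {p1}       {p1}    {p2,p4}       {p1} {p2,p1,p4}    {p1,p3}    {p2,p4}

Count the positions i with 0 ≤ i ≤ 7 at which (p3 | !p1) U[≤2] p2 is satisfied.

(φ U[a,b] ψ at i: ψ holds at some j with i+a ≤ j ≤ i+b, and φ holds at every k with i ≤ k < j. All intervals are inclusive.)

2

Evaluate at each i in [0,7]:
  i=0: ✗ (no rhs in [0,2])
  i=1: ✗ (no rhs in [1,3])
  i=2: ✗ (no rhs in [2,4])
  i=3: ✗ (lhs fails at k=3 before rhs at j=5)
  i=4: ✗ (lhs fails at k=4 before rhs at j=5)
  i=5: ✓ (rhs at j=5)
  i=6: ✗ (lhs fails at k=6 before rhs at j=7)
  i=7: ✓ (rhs at j=7)
Positions where it holds: {5, 7} → 2.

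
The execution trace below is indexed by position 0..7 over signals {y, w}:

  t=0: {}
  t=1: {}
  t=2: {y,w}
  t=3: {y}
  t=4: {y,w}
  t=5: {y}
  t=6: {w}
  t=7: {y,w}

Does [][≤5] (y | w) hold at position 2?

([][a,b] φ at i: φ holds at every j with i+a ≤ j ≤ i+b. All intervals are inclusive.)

Check (y | w) at every j in [2,7]:
  j=2: true
  j=3: true
  j=4: true
  j=5: true
  j=6: true
  j=7: true
All positions satisfy it → formula holds.

Yes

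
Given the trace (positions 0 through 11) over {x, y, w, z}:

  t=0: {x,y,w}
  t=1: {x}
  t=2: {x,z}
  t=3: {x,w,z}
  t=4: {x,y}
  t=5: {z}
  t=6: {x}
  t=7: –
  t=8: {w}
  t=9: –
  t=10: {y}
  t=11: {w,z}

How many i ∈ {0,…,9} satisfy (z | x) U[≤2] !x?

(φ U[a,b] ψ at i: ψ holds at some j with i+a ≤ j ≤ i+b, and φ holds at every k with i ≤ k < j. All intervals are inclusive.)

Evaluate at each i in [0,9]:
  i=0: ✗ (no rhs in [0,2])
  i=1: ✗ (no rhs in [1,3])
  i=2: ✗ (no rhs in [2,4])
  i=3: ✓ (rhs at j=5; lhs holds on [3,4])
  i=4: ✓ (rhs at j=5; lhs holds on [4,4])
  i=5: ✓ (rhs at j=5)
  i=6: ✓ (rhs at j=7; lhs holds on [6,6])
  i=7: ✓ (rhs at j=7)
  i=8: ✓ (rhs at j=8)
  i=9: ✓ (rhs at j=9)
Positions where it holds: {3, 4, 5, 6, 7, 8, 9} → 7.

7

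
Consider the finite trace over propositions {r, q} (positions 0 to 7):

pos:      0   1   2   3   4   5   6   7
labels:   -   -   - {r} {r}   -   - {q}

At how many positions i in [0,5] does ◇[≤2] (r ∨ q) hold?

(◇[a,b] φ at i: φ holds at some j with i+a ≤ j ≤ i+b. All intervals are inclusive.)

Evaluate at each i in [0,5]:
  i=0: ✗ (none in [0,2])
  i=1: ✓ (witness j=3)
  i=2: ✓ (witness j=3)
  i=3: ✓ (witness j=3)
  i=4: ✓ (witness j=4)
  i=5: ✓ (witness j=7)
Positions where it holds: {1, 2, 3, 4, 5} → 5.

5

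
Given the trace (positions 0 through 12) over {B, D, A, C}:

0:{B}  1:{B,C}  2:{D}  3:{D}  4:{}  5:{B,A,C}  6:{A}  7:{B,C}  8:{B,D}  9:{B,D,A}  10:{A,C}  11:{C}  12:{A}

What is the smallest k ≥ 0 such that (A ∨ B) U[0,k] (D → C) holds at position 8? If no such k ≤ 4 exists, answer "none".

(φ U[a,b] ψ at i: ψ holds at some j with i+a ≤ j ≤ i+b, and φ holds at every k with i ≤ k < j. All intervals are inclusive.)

Need earliest j ≥ 8 with (D → C), and (A ∨ B) at every k in [8,j-1].
  j=8: rhs fails.
  j=9: rhs fails.
  j=10: rhs holds; lhs holds on [8,9]. k = 2.

2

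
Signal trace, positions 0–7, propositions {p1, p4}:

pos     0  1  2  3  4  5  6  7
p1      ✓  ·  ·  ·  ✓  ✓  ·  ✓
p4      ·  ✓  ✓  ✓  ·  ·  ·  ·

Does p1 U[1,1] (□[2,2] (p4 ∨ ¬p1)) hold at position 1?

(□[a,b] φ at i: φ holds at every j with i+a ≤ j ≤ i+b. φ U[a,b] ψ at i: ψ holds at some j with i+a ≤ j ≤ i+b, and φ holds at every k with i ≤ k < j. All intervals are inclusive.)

No

Need some j in [2,2] with □[2,2] (p4 ∨ ¬p1), and p1 at every k in [1,j-1].
  j=2: □[2,2] (p4 ∨ ¬p1) — fails at 4.
No j in the window works → until fails.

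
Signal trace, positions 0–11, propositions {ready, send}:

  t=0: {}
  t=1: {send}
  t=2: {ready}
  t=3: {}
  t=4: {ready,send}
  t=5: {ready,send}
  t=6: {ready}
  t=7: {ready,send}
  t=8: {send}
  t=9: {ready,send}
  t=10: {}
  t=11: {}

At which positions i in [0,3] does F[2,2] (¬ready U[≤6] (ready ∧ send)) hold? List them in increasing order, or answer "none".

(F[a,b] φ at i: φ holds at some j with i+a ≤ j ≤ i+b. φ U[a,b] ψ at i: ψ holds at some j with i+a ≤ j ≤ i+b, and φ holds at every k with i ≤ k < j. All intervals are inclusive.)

1, 2, 3

Evaluate at each i in [0,3]:
  i=0: ✗ (none in [2,2])
  i=1: ✓ (witness j=3)
  i=2: ✓ (witness j=4)
  i=3: ✓ (witness j=5)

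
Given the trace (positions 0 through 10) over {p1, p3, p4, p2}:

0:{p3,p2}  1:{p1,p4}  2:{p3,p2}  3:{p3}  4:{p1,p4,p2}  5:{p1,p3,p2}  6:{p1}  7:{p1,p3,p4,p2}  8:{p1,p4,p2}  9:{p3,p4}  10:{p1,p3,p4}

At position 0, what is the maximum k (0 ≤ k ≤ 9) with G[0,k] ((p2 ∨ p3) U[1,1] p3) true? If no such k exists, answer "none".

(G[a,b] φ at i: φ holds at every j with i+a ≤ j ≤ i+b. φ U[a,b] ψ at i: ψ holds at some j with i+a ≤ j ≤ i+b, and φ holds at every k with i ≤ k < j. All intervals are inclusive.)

((p2 ∨ p3) U[1,1] p3) must hold from j=0 onward; find where it first fails.
  j=0: fails → no k works.

none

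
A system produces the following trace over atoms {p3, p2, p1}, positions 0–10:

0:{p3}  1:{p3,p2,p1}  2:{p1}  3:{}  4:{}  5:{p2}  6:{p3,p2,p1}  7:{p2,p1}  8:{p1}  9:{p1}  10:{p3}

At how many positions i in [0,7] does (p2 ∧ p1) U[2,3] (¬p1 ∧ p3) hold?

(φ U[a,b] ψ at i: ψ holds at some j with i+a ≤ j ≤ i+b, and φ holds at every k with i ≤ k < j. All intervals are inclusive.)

Evaluate at each i in [0,7]:
  i=0: ✗ (no rhs in [2,3])
  i=1: ✗ (no rhs in [3,4])
  i=2: ✗ (no rhs in [4,5])
  i=3: ✗ (no rhs in [5,6])
  i=4: ✗ (no rhs in [6,7])
  i=5: ✗ (no rhs in [7,8])
  i=6: ✗ (no rhs in [8,9])
  i=7: ✗ (lhs fails at k=8 before rhs at j=10)
Positions where it holds: {} → 0.

0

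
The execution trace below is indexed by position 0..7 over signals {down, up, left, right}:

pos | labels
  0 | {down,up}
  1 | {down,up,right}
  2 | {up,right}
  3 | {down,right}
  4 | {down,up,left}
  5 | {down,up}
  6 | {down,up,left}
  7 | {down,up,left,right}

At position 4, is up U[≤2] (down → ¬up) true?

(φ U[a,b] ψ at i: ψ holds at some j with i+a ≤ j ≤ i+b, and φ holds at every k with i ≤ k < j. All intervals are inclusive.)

Need some j in [4,6] with (down → ¬up), and up at every k in [4,j-1].
  j=4: (down → ¬up) false.
  j=5: (down → ¬up) false.
  j=6: (down → ¬up) false.
No j in the window works → until fails.

False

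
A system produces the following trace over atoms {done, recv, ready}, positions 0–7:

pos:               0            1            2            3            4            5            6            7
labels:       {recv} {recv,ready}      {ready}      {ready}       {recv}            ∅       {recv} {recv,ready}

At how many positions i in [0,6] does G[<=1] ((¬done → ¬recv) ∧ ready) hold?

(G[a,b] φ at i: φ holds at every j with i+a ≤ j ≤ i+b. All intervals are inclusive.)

1

Evaluate at each i in [0,6]:
  i=0: ✗ (fails at j=0)
  i=1: ✗ (fails at j=1)
  i=2: ✓ (all of [2,3])
  i=3: ✗ (fails at j=4)
  i=4: ✗ (fails at j=4)
  i=5: ✗ (fails at j=5)
  i=6: ✗ (fails at j=6)
Positions where it holds: {2} → 1.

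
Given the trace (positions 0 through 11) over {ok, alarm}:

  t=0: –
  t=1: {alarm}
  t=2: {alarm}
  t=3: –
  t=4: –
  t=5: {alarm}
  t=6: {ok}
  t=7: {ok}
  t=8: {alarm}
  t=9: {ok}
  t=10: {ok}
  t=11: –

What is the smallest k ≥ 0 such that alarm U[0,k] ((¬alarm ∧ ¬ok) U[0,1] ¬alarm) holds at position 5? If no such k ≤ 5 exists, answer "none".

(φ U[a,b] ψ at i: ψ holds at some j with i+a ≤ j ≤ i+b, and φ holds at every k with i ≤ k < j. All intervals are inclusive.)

Need earliest j ≥ 5 with ((¬alarm ∧ ¬ok) U[0,1] ¬alarm), and alarm at every k in [5,j-1].
  j=5: rhs fails.
  j=6: rhs holds; lhs holds on [5,5]. k = 1.

1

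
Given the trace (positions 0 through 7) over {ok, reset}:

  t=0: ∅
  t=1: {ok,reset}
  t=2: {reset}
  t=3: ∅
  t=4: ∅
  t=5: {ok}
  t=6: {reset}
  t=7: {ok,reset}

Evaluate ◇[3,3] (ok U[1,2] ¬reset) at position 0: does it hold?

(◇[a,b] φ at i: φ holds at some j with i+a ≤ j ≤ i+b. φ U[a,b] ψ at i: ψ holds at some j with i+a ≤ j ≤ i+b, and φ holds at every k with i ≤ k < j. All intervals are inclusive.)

Check (ok U[1,2] ¬reset) at each j in [3,3]:
  j=3: fails
No position in the window satisfies it → formula fails.

False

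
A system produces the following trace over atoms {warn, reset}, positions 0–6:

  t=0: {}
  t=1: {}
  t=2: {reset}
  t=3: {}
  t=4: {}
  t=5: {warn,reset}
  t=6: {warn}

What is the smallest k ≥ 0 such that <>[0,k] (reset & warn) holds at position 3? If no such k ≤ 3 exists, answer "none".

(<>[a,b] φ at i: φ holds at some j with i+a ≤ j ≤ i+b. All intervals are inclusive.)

Scan j = 3,4,… for (reset & warn):
  j=3: fails
  j=4: fails
  j=5: holds
First hit at j=5, so smallest k = 5-3 = 2.

2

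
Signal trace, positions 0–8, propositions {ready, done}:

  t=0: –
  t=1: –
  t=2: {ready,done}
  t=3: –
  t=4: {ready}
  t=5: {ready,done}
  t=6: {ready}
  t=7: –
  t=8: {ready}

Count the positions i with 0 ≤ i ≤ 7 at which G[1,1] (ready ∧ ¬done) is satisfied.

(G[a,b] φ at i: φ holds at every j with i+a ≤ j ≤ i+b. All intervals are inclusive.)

3

Evaluate at each i in [0,7]:
  i=0: ✗ (fails at j=1)
  i=1: ✗ (fails at j=2)
  i=2: ✗ (fails at j=3)
  i=3: ✓ (all of [4,4])
  i=4: ✗ (fails at j=5)
  i=5: ✓ (all of [6,6])
  i=6: ✗ (fails at j=7)
  i=7: ✓ (all of [8,8])
Positions where it holds: {3, 5, 7} → 3.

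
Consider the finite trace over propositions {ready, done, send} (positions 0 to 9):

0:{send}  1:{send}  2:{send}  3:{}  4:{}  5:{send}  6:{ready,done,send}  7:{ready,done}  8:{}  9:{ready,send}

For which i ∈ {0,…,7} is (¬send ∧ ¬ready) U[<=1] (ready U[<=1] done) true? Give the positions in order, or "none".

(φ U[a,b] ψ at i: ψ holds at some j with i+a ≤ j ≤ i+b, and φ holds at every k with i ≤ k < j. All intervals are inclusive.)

Evaluate at each i in [0,7]:
  i=0: ✗ (no rhs in [0,1])
  i=1: ✗ (no rhs in [1,2])
  i=2: ✗ (no rhs in [2,3])
  i=3: ✗ (no rhs in [3,4])
  i=4: ✗ (no rhs in [4,5])
  i=5: ✗ (lhs fails at k=5 before rhs at j=6)
  i=6: ✓ (rhs at j=6)
  i=7: ✓ (rhs at j=7)

6, 7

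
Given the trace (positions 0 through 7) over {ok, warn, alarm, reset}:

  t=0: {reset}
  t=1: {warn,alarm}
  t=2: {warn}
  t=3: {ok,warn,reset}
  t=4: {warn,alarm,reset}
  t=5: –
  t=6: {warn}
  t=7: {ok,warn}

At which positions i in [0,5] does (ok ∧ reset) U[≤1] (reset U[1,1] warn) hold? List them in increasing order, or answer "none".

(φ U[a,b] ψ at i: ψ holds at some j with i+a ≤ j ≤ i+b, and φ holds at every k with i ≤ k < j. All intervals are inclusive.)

0, 3

Evaluate at each i in [0,5]:
  i=0: ✓ (rhs at j=0)
  i=1: ✗ (no rhs in [1,2])
  i=2: ✗ (lhs fails at k=2 before rhs at j=3)
  i=3: ✓ (rhs at j=3)
  i=4: ✗ (no rhs in [4,5])
  i=5: ✗ (no rhs in [5,6])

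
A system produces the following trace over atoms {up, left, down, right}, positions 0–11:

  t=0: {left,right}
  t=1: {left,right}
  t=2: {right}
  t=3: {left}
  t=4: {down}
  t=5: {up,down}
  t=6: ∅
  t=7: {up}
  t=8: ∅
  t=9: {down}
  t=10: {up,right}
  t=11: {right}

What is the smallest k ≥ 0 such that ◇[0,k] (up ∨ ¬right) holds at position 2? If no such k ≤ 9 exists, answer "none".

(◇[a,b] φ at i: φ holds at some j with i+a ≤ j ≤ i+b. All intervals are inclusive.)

Scan j = 2,3,… for (up ∨ ¬right):
  j=2: fails
  j=3: holds
First hit at j=3, so smallest k = 3-2 = 1.

1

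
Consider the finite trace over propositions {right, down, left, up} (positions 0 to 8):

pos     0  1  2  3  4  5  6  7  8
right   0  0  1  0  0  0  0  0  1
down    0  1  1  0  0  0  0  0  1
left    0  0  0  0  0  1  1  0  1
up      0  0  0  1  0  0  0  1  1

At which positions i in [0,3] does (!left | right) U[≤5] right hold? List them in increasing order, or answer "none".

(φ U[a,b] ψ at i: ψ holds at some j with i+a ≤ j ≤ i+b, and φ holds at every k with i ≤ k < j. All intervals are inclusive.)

0, 1, 2

Evaluate at each i in [0,3]:
  i=0: ✓ (rhs at j=2; lhs holds on [0,1])
  i=1: ✓ (rhs at j=2; lhs holds on [1,1])
  i=2: ✓ (rhs at j=2)
  i=3: ✗ (lhs fails at k=5 before rhs at j=8)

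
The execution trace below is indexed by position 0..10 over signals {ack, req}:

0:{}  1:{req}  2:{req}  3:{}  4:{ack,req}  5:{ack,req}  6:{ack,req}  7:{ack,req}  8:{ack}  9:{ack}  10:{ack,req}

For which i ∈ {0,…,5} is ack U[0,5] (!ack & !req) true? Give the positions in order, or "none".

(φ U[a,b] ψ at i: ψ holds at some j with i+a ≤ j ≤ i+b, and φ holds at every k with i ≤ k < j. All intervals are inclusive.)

0, 3

Evaluate at each i in [0,5]:
  i=0: ✓ (rhs at j=0)
  i=1: ✗ (lhs fails at k=1 before rhs at j=3)
  i=2: ✗ (lhs fails at k=2 before rhs at j=3)
  i=3: ✓ (rhs at j=3)
  i=4: ✗ (no rhs in [4,9])
  i=5: ✗ (no rhs in [5,10])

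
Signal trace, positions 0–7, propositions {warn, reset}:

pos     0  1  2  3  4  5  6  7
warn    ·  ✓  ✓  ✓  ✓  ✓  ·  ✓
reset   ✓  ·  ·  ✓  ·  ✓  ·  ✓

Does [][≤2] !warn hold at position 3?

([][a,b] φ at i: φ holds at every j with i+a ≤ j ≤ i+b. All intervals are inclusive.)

Check !warn at every j in [3,5]:
  j=3: false
  j=4: false
  j=5: false
Fails at j=3 → formula fails.

False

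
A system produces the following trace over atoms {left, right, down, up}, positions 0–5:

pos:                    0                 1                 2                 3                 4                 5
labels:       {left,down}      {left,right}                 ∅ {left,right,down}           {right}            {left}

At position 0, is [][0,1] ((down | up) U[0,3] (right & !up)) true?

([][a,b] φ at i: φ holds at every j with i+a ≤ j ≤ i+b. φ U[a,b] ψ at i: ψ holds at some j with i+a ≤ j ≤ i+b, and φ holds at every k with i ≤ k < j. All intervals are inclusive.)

Check ((down | up) U[0,3] (right & !up)) at every j in [0,1]:
  j=0: holds
  j=1: holds
All positions satisfy it → formula holds.

Holds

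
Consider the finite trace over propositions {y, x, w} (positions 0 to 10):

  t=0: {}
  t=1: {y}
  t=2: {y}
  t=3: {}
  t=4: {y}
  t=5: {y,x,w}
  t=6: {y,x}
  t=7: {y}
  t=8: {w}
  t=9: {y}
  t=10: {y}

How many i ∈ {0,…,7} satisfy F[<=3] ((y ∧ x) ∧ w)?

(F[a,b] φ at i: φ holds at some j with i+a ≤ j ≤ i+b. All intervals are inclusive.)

4

Evaluate at each i in [0,7]:
  i=0: ✗ (none in [0,3])
  i=1: ✗ (none in [1,4])
  i=2: ✓ (witness j=5)
  i=3: ✓ (witness j=5)
  i=4: ✓ (witness j=5)
  i=5: ✓ (witness j=5)
  i=6: ✗ (none in [6,9])
  i=7: ✗ (none in [7,10])
Positions where it holds: {2, 3, 4, 5} → 4.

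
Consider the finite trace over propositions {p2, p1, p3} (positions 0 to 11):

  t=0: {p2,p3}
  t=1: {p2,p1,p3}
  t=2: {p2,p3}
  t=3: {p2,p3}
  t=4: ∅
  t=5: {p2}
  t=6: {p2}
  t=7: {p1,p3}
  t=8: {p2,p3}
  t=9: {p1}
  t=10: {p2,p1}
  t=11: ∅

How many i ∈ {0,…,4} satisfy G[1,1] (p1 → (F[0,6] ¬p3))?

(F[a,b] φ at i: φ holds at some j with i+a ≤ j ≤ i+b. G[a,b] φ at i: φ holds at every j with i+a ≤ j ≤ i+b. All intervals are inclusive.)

Evaluate at each i in [0,4]:
  i=0: ✓ (all of [1,1])
  i=1: ✓ (all of [2,2])
  i=2: ✓ (all of [3,3])
  i=3: ✓ (all of [4,4])
  i=4: ✓ (all of [5,5])
Positions where it holds: {0, 1, 2, 3, 4} → 5.

5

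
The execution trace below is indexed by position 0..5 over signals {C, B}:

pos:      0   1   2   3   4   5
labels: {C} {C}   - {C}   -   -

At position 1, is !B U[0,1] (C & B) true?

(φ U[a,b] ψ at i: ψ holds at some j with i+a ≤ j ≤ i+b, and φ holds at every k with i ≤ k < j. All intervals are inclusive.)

Need some j in [1,2] with (C & B), and !B at every k in [1,j-1].
  j=1: (C & B) false.
  j=2: (C & B) false.
No j in the window works → until fails.

Does not hold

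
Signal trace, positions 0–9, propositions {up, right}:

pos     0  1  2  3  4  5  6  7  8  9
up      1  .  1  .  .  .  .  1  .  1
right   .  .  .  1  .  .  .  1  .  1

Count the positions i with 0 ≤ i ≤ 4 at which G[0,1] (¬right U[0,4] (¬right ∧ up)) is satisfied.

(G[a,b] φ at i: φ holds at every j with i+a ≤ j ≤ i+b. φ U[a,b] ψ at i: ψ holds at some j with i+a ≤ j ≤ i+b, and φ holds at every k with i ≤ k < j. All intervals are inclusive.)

2

Evaluate at each i in [0,4]:
  i=0: ✓ (all of [0,1])
  i=1: ✓ (all of [1,2])
  i=2: ✗ (fails at j=3)
  i=3: ✗ (fails at j=3)
  i=4: ✗ (fails at j=4)
Positions where it holds: {0, 1} → 2.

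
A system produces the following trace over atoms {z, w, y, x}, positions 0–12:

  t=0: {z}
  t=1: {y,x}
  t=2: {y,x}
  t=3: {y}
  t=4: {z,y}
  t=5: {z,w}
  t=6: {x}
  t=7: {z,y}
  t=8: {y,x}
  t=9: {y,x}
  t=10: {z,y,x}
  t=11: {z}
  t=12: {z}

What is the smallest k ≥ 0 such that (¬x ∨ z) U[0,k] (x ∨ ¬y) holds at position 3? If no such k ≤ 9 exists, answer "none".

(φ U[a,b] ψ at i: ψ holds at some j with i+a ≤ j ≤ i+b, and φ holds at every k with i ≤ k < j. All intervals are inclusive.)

2

Need earliest j ≥ 3 with (x ∨ ¬y), and (¬x ∨ z) at every k in [3,j-1].
  j=3: rhs fails.
  j=4: rhs fails.
  j=5: rhs holds; lhs holds on [3,4]. k = 2.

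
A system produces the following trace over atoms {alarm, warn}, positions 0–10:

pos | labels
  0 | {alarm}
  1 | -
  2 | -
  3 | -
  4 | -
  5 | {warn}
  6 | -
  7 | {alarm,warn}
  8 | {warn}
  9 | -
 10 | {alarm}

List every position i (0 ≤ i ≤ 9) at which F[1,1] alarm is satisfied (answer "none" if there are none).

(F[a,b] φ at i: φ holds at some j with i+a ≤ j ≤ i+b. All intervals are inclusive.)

6, 9

Evaluate at each i in [0,9]:
  i=0: ✗ (none in [1,1])
  i=1: ✗ (none in [2,2])
  i=2: ✗ (none in [3,3])
  i=3: ✗ (none in [4,4])
  i=4: ✗ (none in [5,5])
  i=5: ✗ (none in [6,6])
  i=6: ✓ (witness j=7)
  i=7: ✗ (none in [8,8])
  i=8: ✗ (none in [9,9])
  i=9: ✓ (witness j=10)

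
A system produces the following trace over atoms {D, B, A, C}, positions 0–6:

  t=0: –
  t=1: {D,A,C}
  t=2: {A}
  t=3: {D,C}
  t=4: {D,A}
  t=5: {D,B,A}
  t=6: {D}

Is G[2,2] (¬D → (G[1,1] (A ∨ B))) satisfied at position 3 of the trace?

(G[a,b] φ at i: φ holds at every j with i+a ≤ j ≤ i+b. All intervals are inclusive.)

Check (¬D → (G[1,1] (A ∨ B))) at every j in [5,5]:
  j=5: antecedent false → ✓
All positions satisfy it → formula holds.

True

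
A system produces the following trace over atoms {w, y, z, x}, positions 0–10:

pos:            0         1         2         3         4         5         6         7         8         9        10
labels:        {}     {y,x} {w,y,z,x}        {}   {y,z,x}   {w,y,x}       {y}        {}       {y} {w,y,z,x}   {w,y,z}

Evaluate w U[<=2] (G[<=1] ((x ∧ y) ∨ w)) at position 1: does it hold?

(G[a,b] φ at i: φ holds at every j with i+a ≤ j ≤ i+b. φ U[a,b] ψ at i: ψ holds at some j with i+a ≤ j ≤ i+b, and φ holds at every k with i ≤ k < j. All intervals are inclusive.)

Holds

Need some j in [1,3] with G[<=1] ((x ∧ y) ∨ w), and w at every k in [1,j-1].
  j=1: G[<=1] ((x ∧ y) ∨ w) holds; no prefix to check → satisfied.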